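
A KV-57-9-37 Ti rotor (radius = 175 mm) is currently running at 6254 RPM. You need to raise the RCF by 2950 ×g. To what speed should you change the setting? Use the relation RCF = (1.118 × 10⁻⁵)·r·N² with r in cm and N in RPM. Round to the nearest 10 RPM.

r = 175 mm = 17.5 cm
Current RCF = 1.118 × 10⁻⁵ × 17.5 × (6254)² = 1.118 × 10⁻⁵ × 17.5 × 39,112,516 ≈ 7,652.4 × g
Target RCF = 7,652.4 + 2,950 = 10,602.4 × g
N² = 10,602.4 / (19.565 × 10⁻⁵) = 54,190,647
N ≈ √54,190,647 ≈ 7,361.4

≈ 7360 RPM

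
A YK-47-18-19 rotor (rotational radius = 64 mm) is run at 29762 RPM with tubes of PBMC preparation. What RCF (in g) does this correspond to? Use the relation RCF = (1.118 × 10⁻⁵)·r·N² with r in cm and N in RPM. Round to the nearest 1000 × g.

r = 64 mm = 6.4 cm
RCF = 1.118 × 10⁻⁵ × 6.4 × (29762)² = 1.118 × 10⁻⁵ × 6.4 × 885,776,644 ≈ 63,379.1 × g

≈ 63000 g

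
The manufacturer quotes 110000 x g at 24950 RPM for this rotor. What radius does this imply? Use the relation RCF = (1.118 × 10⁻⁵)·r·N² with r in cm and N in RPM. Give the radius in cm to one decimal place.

RCF = 1.118 × 10⁻⁵ × r × N²
110000 = 1.118 × 10⁻⁵ × r × (24950)²
r = 110000 / (1.118 × 10⁻⁵ × 622,502,500) = 110000 / 6959.578 ≈ 15.806 cm

15.8 cm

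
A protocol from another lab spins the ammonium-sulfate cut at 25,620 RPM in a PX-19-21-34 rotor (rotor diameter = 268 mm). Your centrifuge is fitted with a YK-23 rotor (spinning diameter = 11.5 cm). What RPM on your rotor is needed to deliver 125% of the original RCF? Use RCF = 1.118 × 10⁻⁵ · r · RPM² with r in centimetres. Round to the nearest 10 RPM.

43730 RPM

Original rotor: r = 268 mm / 2 = 134 mm = 13.4 cm
RCF = 1.118 × 10⁻⁵ × r × N²
RCF_original = 1.118 × 10⁻⁵ × 13.4 × (25620)² = 1.118 × 10⁻⁵ × 13.4 × 656,384,400 ≈ 98,334.3 × g
Target RCF = 1.25 × 98,334.3 ≈ 122,917.9 × g
Your rotor: r = 11.5 / 2 = 5.75 cm
122,917.9 = 1.118 × 10⁻⁵ × 5.75 × N²
N² = 122,917.9 / (6.4285 × 10⁻⁵) = 1,912,077,468
N ≈ √1,912,077,468 ≈ 43,727.3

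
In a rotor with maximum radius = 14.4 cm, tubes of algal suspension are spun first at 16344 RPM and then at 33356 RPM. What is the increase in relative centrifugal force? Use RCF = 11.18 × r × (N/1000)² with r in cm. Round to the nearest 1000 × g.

RCF₁ = 11.18 × 14.4 × (16.344)² = 11.18 × 14.4 × 267.126336 ≈ 43,005.2 × g
RCF₂ = 11.18 × 14.4 × (33.356)² = 11.18 × 14.4 × 1,112.622736 ≈ 179,123.4 × g
Increase = 179,123.4 − 43,005.2 = 136,118.2

136000 g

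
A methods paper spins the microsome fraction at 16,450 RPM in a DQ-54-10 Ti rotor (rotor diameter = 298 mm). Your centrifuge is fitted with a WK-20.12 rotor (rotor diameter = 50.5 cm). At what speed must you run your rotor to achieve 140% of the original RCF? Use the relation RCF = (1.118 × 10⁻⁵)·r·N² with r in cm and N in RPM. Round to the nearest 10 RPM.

≈ 14950 RPM

Original rotor: r = 298 mm / 2 = 149 mm = 14.9 cm
RCF_original = 1.118 × 10⁻⁵ × 14.9 × (16450)² = 1.118 × 10⁻⁵ × 14.9 × 270,602,500 ≈ 45,077.5 × g
Target RCF = 1.4 × 45,077.5 ≈ 63,108.5 × g
Your rotor: r = 50.5 / 2 = 25.25 cm
63,108.5 = 1.118 × 10⁻⁵ × 25.25 × N²
N² = 63,108.5 / (28.2295 × 10⁻⁵) = 223,555,146
N ≈ √223,555,146 ≈ 14,951.8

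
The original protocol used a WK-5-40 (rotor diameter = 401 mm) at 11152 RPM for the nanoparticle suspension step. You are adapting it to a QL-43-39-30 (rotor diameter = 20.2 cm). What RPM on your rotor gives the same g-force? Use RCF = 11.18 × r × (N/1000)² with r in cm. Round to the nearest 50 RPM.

≈ 15700 RPM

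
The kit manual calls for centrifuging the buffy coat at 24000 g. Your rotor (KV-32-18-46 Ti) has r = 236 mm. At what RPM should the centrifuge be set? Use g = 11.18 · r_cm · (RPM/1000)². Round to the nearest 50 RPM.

9550 RPM

r = 236 mm = 23.6 cm
24,000 = 11.18 × 23.6 × (N/1000)²
(N/1000)² = 24,000 / 263.848 = 90.96146
N = 1000 × √90.96146 ≈ 9,537.4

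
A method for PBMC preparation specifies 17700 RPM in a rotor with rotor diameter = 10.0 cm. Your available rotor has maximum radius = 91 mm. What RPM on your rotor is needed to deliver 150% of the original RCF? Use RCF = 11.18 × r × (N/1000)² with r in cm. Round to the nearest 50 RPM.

16050 RPM

Original rotor: r = 10.0 / 2 = 5 cm
RCF_original = 11.18 × 5 × (17.7)² = 11.18 × 5 × 313.29 ≈ 17,512.9 × g
Target RCF = 1.5 × 17,512.9 ≈ 26,269.4 × g
Your rotor: r = 91 mm = 9.1 cm
26,269.4 = 11.18 × 9.1 × (N/1000)²
(N/1000)² = 26,269.4 / 101.738 = 258.2064
N = 1000 × √258.2064 ≈ 16,068.8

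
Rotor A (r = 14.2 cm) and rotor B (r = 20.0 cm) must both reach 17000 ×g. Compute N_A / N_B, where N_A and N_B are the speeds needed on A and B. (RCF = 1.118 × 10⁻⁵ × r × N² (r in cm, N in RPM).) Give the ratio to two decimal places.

1.19

At fixed RCF, N ∝ 1/√r, so N_A/N_B = √(r_B/r_A) = √(20.0/14.2) = √1.408451 = 1.1868.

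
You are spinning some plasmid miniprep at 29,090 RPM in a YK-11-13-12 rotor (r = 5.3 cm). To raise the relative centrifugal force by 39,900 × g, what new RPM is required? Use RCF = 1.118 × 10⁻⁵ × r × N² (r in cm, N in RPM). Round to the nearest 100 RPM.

39000 RPM

Current RCF = 1.118 × 10⁻⁵ × 5.3 × (29090)² = 1.118 × 10⁻⁵ × 5.3 × 846,228,100 ≈ 50,142.4 × g
Target RCF = 50,142.4 + 39,900 = 90,042.4 × g
N² = 90,042.4 / (5.9254 × 10⁻⁵) = 1,519,600,365
N ≈ √1,519,600,365 ≈ 38,982.1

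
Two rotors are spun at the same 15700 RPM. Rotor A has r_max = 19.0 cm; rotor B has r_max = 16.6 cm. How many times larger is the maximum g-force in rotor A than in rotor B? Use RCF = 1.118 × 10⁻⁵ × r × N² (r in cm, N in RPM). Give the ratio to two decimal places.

1.14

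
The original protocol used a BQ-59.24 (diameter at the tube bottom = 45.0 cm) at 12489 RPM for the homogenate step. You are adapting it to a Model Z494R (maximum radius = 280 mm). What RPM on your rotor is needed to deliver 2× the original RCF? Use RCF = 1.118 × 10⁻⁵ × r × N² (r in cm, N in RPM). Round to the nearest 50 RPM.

Original rotor: r = 45.0 / 2 = 22.5 cm
RCF = 1.118 × 10⁻⁵ × r × N²
RCF_original = 1.118 × 10⁻⁵ × 22.5 × (12489)² = 1.118 × 10⁻⁵ × 22.5 × 155,975,121 ≈ 39,235.5 × g
Target RCF = 2 × 39,235.5 ≈ 78,471 × g
Your rotor: r = 280 mm = 28.0 cm
78,471 = 1.118 × 10⁻⁵ × 28 × N²
N² = 78,471 / (31.304 × 10⁻⁵) = 250,674,035
N ≈ √250,674,035 ≈ 15,832.7

≈ 15850 RPM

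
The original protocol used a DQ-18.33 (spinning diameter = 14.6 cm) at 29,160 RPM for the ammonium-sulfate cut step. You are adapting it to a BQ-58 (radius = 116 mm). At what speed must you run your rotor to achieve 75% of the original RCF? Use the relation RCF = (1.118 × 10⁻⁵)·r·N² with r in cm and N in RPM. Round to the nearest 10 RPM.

Original rotor: r = 14.6 / 2 = 7.3 cm
RCF_original = 1.118 × 10⁻⁵ × 7.3 × (29160)² = 1.118 × 10⁻⁵ × 7.3 × 850,305,600 ≈ 69,396.8 × g
Target RCF = 0.75 × 69,396.8 ≈ 52,047.6 × g
Your rotor: r = 116 mm = 11.6 cm
52,047.6 = 1.118 × 10⁻⁵ × 11.6 × N²
N² = 52,047.6 / (12.9688 × 10⁻⁵) = 401,329,344
N ≈ √401,329,344 ≈ 20,033.2

≈ 20030 RPM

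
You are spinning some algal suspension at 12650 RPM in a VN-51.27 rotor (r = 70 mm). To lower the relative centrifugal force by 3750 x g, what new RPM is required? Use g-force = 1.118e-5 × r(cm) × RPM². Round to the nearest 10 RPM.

N₂ ≈ 10590 RPM

r = 70 mm = 7.0 cm
Current RCF = 1.118 × 10⁻⁵ × 7 × (12650)² = 1.118 × 10⁻⁵ × 7 × 160,022,500 ≈ 12,523.4 × g
Target RCF = 12,523.4 − 3,750 = 8,773.4 × g
N² = 8,773.4 / (7.826 × 10⁻⁵) = 112,105,801
N ≈ √112,105,801 ≈ 10,588.0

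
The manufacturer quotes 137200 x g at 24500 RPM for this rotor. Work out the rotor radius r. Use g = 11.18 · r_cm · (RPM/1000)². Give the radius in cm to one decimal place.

RCF = 11.18 × r × (N/1000)²
137200 = 11.18 × r × (24.5)²
r = 137200 / (11.18 × 600.25) = 137200 / 6710.795 ≈ 20.445 cm

r ≈ 20.4 cm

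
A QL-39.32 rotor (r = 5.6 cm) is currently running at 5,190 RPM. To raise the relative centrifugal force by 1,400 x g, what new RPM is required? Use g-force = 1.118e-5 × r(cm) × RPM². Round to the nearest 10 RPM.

7020 RPM

Current RCF = 1.118 × 10⁻⁵ × 5.6 × (5190)² = 1.118 × 10⁻⁵ × 5.6 × 26,936,100 ≈ 1,686.4 × g
Target RCF = 1,686.4 + 1,400 = 3,086.4 × g
N² = 3,086.4 / (6.2608 × 10⁻⁵) = 49,297,214
N ≈ √49,297,214 ≈ 7,021.2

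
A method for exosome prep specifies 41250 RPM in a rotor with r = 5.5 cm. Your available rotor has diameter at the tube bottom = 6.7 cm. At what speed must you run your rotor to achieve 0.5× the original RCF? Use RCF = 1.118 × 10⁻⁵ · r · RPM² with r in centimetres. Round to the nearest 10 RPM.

RCF = 1.118 × 10⁻⁵ × r × N²
RCF_original = 1.118 × 10⁻⁵ × 5.5 × (41250)² = 1.118 × 10⁻⁵ × 5.5 × 1,701,562,500 ≈ 104,629.1 × g
Target RCF = 0.5 × 104,629.1 ≈ 52,314.6 × g
Your rotor: r = 6.7 / 2 = 3.35 cm
52,314.6 = 1.118 × 10⁻⁵ × 3.35 × N²
N² = 52,314.6 / (3.7453 × 10⁻⁵) = 1,396,806,664
N ≈ √1,396,806,664 ≈ 37,373.9

≈ 37370 RPM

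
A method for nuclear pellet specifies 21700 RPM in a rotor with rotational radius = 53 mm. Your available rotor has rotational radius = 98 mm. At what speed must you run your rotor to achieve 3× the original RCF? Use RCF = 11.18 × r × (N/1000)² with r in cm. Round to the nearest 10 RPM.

≈ 27640 RPM

Original rotor: r = 53 mm = 5.3 cm
RCF_original = 11.18 × 5.3 × (21.7)² = 11.18 × 5.3 × 470.89 ≈ 27,902.1 × g
Target RCF = 3 × 27,902.1 ≈ 83,706.3 × g
Your rotor: r = 98 mm = 9.8 cm
83,706.3 = 11.18 × 9.8 × (N/1000)²
(N/1000)² = 83,706.3 / 109.564 = 763.9946
N = 1000 × √763.9946 ≈ 27,640.5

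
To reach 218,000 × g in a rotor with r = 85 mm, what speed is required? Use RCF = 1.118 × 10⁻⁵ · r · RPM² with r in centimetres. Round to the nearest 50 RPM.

N ≈ 47900 RPM

r = 85 mm = 8.5 cm
218,000 = 1.118 × 10⁻⁵ × 8.5 × N²
N² = 218,000 / (9.503 × 10⁻⁵) = 2,294,012,417
N ≈ √2,294,012,417 ≈ 47,895.8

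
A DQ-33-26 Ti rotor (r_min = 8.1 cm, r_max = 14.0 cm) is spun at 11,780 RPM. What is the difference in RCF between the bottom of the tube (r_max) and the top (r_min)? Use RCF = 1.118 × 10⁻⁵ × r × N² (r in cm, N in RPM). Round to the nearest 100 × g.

RCF_max = 1.118 × 10⁻⁵ × 14 × (11780)² = 1.118 × 10⁻⁵ × 14 × 138,768,400 ≈ 21,720 × g
RCF_min = 1.118 × 10⁻⁵ × 8.1 × (11780)² = 1.118 × 10⁻⁵ × 8.1 × 138,768,400 ≈ 12,566.6 × g
ΔRCF = 21,720 − 12,566.6 = 9,153.4

≈ 9200 x g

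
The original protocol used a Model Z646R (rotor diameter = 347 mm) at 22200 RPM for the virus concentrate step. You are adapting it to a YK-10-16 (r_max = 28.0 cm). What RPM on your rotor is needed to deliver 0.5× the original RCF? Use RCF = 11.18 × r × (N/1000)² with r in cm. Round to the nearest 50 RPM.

Original rotor: r = 347 mm / 2 = 173.5 mm = 17.35 cm
RCF = 11.18 × r × (N/1000)²
RCF_original = 11.18 × 17.35 × (22.2)² = 11.18 × 17.35 × 492.84 ≈ 95,597.7 × g
Target RCF = 0.5 × 95,597.7 ≈ 47,798.8 × g
47,798.8 = 11.18 × 28 × (N/1000)²
(N/1000)² = 47,798.8 / 313.04 = 152.6923
N = 1000 × √152.6923 ≈ 12,356.9

12350 RPM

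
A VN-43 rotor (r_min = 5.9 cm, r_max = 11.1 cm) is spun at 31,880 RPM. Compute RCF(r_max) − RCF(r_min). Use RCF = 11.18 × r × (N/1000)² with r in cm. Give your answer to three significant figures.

ΔRCF = 11.18 × (r_max − r_min) × (N/1000)² = 11.18 × 5.2 × 1,016.3344 ≈ 59,085.6

ΔRCF ≈ 59100 g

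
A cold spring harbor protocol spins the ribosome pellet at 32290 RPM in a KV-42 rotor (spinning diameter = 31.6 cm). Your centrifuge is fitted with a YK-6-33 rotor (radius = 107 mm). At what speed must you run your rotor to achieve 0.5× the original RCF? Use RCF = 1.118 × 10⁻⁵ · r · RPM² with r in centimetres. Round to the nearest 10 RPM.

27750 RPM

Original rotor: r = 31.6 / 2 = 15.8 cm
RCF = 1.118 × 10⁻⁵ × r × N²
RCF_original = 1.118 × 10⁻⁵ × 15.8 × (32290)² = 1.118 × 10⁻⁵ × 15.8 × 1,042,644,100 ≈ 184,176.8 × g
Target RCF = 0.5 × 184,176.8 ≈ 92,088.4 × g
Your rotor: r = 107 mm = 10.7 cm
92,088.4 = 1.118 × 10⁻⁵ × 10.7 × N²
N² = 92,088.4 / (11.9626 × 10⁻⁵) = 769,802,551
N ≈ √769,802,551 ≈ 27,745.3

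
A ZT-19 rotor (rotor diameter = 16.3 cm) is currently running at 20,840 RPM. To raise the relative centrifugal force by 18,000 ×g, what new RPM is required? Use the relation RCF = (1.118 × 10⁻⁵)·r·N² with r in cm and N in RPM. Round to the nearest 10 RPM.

≈ 25140 RPM

r = 16.3 / 2 = 8.15 cm
Current RCF = 1.118 × 10⁻⁵ × 8.15 × (20840)² = 1.118 × 10⁻⁵ × 8.15 × 434,305,600 ≈ 39,572.6 × g
Target RCF = 39,572.6 + 18,000 = 57,572.6 × g
N² = 57,572.6 / (9.1117 × 10⁻⁵) = 631,853,551
N ≈ √631,853,551 ≈ 25,136.7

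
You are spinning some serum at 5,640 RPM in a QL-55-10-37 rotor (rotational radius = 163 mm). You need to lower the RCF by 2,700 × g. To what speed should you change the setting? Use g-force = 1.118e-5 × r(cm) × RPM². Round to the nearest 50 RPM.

N₂ ≈ 4100 RPM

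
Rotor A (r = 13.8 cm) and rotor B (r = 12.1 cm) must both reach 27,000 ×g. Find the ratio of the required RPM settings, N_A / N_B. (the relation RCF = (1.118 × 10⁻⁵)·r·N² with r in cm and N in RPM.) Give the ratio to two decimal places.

0.94

At fixed RCF, N ∝ 1/√r, so N_A/N_B = √(r_B/r_A) = √(12.1/13.8) = √0.876812 = 0.9364.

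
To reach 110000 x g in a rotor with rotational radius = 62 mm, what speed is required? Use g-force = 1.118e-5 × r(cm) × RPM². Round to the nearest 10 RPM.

N ≈ 39840 RPM

r = 62 mm = 6.2 cm
110,000 = 1.118 × 10⁻⁵ × 6.2 × N²
N² = 110,000 / (6.9316 × 10⁻⁵) = 1,586,935,195
N ≈ √1,586,935,195 ≈ 39,836.4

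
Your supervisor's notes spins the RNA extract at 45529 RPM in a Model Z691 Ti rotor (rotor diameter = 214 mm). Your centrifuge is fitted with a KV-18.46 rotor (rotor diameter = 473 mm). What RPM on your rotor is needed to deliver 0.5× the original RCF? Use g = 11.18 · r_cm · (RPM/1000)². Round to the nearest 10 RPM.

Original rotor: r = 214 mm / 2 = 107 mm = 10.7 cm
RCF = 11.18 × r × (N/1000)²
RCF_original = 11.18 × 10.7 × (45.529)² = 11.18 × 10.7 × 2,072.889841 ≈ 247,971.5 × g
Target RCF = 0.5 × 247,971.5 ≈ 123,985.8 × g
Your rotor: r = 473 mm / 2 = 236.5 mm = 23.65 cm
123,985.8 = 11.18 × 23.65 × (N/1000)²
(N/1000)² = 123,985.8 / 264.407 = 468.9203
N = 1000 × √468.9203 ≈ 21,654.6

≈ 21650 RPM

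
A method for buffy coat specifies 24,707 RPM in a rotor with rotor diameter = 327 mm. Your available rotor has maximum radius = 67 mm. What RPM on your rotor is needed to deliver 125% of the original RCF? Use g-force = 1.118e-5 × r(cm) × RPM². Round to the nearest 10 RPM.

43150 RPM

Original rotor: r = 327 mm / 2 = 163.5 mm = 16.35 cm
RCF_original = 1.118 × 10⁻⁵ × 16.35 × (24707)² = 1.118 × 10⁻⁵ × 16.35 × 610,435,849 ≈ 111,583.4 × g
Target RCF = 1.25 × 111,583.4 ≈ 139,479.2 × g
Your rotor: r = 67 mm = 6.7 cm
139,479.2 = 1.118 × 10⁻⁵ × 6.7 × N²
N² = 139,479.2 / (7.4906 × 10⁻⁵) = 1,862,056,444
N ≈ √1,862,056,444 ≈ 43,151.6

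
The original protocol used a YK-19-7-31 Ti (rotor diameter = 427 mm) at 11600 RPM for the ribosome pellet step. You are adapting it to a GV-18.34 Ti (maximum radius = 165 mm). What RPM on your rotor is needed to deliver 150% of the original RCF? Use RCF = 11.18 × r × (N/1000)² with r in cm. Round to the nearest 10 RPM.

Original rotor: r = 427 mm / 2 = 213.5 mm = 21.35 cm
RCF = 11.18 × r × (N/1000)²
RCF_original = 11.18 × 21.35 × (11.6)² = 11.18 × 21.35 × 134.56 ≈ 32,118.5 × g
Target RCF = 1.5 × 32,118.5 ≈ 48,177.8 × g
Your rotor: r = 165 mm = 16.5 cm
48,177.8 = 11.18 × 16.5 × (N/1000)²
(N/1000)² = 48,177.8 / 184.47 = 261.1688
N = 1000 × √261.1688 ≈ 16,160.7

16160 RPM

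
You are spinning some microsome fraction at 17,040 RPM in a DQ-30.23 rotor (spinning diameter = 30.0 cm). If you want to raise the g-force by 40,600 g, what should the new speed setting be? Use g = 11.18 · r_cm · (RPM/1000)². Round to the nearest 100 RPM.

≈ 23100 RPM

r = 30.0 / 2 = 15 cm
Current RCF = 11.18 × 15 × (17.04)² = 11.18 × 15 × 290.3616 ≈ 48,693.6 × g
Target RCF = 48,693.6 + 40,600 = 89,293.6 × g
(N/1000)² = 89,293.6 / 167.7 = 532.4603
N = 1000 × √532.4603 ≈ 23,075.1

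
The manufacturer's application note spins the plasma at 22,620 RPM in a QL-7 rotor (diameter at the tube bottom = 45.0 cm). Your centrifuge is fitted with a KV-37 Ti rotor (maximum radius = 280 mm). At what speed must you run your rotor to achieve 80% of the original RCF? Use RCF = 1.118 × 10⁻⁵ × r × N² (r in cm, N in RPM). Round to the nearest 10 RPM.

Original rotor: r = 45.0 / 2 = 22.5 cm
RCF_original = 1.118 × 10⁻⁵ × 22.5 × (22620)² = 1.118 × 10⁻⁵ × 22.5 × 511,664,400 ≈ 128,709.2 × g
Target RCF = 0.8 × 128,709.2 ≈ 102,967.4 × g
Your rotor: r = 280 mm = 28.0 cm
102,967.4 = 1.118 × 10⁻⁵ × 28 × N²
N² = 102,967.4 / (31.304 × 10⁻⁵) = 328,927,294
N ≈ √328,927,294 ≈ 18,136.4

≈ 18140 RPM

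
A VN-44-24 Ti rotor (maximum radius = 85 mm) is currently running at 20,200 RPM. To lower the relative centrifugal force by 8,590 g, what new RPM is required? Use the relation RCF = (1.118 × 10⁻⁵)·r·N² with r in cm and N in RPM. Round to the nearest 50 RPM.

N₂ ≈ 17800 RPM

r = 85 mm = 8.5 cm
Current RCF = 1.118 × 10⁻⁵ × 8.5 × (20200)² = 1.118 × 10⁻⁵ × 8.5 × 408,040,000 ≈ 38,776 × g
Target RCF = 38,776 − 8,590 = 30,186 × g
N² = 30,186 / (9.503 × 10⁻⁵) = 317,647,059
N ≈ √317,647,059 ≈ 17,822.7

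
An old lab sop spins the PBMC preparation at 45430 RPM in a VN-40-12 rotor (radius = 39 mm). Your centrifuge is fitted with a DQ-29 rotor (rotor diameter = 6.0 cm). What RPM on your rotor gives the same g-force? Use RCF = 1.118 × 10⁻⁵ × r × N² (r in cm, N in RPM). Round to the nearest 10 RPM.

51800 RPM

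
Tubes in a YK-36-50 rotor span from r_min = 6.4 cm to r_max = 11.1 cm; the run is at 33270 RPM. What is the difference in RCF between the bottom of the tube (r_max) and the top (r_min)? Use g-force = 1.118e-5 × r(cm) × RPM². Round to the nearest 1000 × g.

ΔRCF = 1.118 × 10⁻⁵ × (r_max − r_min) × N² = 1.118 × 10⁻⁵ × 4.7 × 1,106,892,900 ≈ 58,162.8

≈ 58000 ×g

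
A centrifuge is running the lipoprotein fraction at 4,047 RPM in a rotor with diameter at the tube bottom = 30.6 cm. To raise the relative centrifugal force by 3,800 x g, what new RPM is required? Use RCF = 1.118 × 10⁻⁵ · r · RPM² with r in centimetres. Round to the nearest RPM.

6212 RPM

r = 30.6 / 2 = 15.3 cm
Current RCF = 1.118 × 10⁻⁵ × 15.3 × (4047)² = 1.118 × 10⁻⁵ × 15.3 × 16,378,209 ≈ 2,801.6 × g
Target RCF = 2,801.6 + 3,800 = 6,601.6 × g
N² = 6,601.6 / (17.1054 × 10⁻⁵) = 38,593,660
N ≈ √38,593,660 ≈ 6,212.4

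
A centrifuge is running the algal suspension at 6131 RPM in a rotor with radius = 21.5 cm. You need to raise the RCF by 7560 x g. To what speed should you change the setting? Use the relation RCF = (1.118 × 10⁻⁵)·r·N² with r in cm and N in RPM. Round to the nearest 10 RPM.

Current RCF = 1.118 × 10⁻⁵ × 21.5 × (6131)² = 1.118 × 10⁻⁵ × 21.5 × 37,589,161 ≈ 9,035.3 × g
Target RCF = 9,035.3 + 7,560 = 16,595.3 × g
N² = 16,595.3 / (24.037 × 10⁻⁵) = 69,040,646
N ≈ √69,040,646 ≈ 8,309.1

≈ 8310 RPM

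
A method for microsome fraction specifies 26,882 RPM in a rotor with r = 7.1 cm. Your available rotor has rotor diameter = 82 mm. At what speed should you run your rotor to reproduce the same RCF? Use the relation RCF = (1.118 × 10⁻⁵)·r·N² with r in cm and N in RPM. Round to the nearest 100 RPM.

35400 RPM

RCF = 1.118 × 10⁻⁵ × r × N²
RCF_original = 1.118 × 10⁻⁵ × 7.1 × (26882)² = 1.118 × 10⁻⁵ × 7.1 × 722,641,924 ≈ 57,361.9 × g
Your rotor: r = 82 mm / 2 = 41 mm = 4.1 cm
57,361.9 = 1.118 × 10⁻⁵ × 4.1 × N²
N² = 57,361.9 / (4.5838 × 10⁻⁵) = 1,251,404,948
N ≈ √1,251,404,948 ≈ 35,375.2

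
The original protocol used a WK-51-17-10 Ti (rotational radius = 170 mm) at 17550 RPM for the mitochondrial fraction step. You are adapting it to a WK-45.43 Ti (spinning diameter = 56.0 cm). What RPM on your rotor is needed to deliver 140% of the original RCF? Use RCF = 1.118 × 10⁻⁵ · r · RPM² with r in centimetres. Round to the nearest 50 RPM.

16200 RPM

Original rotor: r = 170 mm = 17.0 cm
RCF_original = 1.118 × 10⁻⁵ × 17 × (17550)² = 1.118 × 10⁻⁵ × 17 × 308,002,500 ≈ 58,539 × g
Target RCF = 1.4 × 58,539 ≈ 81,954.6 × g
Your rotor: r = 56.0 / 2 = 28 cm
81,954.6 = 1.118 × 10⁻⁵ × 28 × N²
N² = 81,954.6 / (31.304 × 10⁻⁵) = 261,802,326
N ≈ √261,802,326 ≈ 16,180.3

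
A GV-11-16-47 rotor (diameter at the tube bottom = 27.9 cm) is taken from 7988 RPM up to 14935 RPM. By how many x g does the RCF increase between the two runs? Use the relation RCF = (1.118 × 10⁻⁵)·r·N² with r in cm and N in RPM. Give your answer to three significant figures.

r = 27.9 / 2 = 13.95 cm
RCF₁ = 1.118 × 10⁻⁵ × 13.95 × (7988)² = 1.118 × 10⁻⁵ × 13.95 × 63,808,144 ≈ 9,951.6 × g
RCF₂ = 1.118 × 10⁻⁵ × 13.95 × (14935)² = 1.118 × 10⁻⁵ × 13.95 × 223,054,225 ≈ 34,787.8 × g
Increase = 34,787.8 − 9,951.6 = 24,836.2

≈ 24800 x g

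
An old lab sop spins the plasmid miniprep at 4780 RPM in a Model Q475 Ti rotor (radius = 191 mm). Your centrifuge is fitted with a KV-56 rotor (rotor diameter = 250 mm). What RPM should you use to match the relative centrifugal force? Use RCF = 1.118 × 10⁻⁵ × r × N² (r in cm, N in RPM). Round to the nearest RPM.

≈ 5909 RPM

Original rotor: r = 191 mm = 19.1 cm
RCF = 1.118 × 10⁻⁵ × r × N²
RCF_original = 1.118 × 10⁻⁵ × 19.1 × (4780)² = 1.118 × 10⁻⁵ × 19.1 × 22,848,400 ≈ 4,879 × g
Your rotor: r = 250 mm / 2 = 125 mm = 12.5 cm
4,879 = 1.118 × 10⁻⁵ × 12.5 × N²
N² = 4,879 / (13.975 × 10⁻⁵) = 34,912,343
N ≈ √34,912,343 ≈ 5,908.7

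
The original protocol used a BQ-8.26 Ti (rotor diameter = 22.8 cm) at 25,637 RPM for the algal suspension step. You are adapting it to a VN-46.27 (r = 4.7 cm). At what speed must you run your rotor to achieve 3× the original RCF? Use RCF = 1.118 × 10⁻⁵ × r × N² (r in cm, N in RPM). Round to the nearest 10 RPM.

≈ 69160 RPM

Original rotor: r = 22.8 / 2 = 11.4 cm
RCF_original = 1.118 × 10⁻⁵ × 11.4 × (25637)² = 1.118 × 10⁻⁵ × 11.4 × 657,255,769 ≈ 83,768.6 × g
Target RCF = 3 × 83,768.6 ≈ 251,305.8 × g
251,305.8 = 1.118 × 10⁻⁵ × 4.7 × N²
N² = 251,305.8 / (5.2546 × 10⁻⁵) = 4,782,586,686
N ≈ √4,782,586,686 ≈ 69,156.2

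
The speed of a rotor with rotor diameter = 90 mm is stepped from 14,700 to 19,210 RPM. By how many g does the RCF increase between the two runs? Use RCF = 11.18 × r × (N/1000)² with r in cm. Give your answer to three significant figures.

r = 90 mm / 2 = 45 mm = 4.5 cm
RCF₁ = 11.18 × 4.5 × (14.7)² = 11.18 × 4.5 × 216.09 ≈ 10,871.5 × g
RCF₂ = 11.18 × 4.5 × (19.21)² = 11.18 × 4.5 × 369.0241 ≈ 18,565.6 × g
Increase = 18,565.6 − 10,871.5 = 7,694.1

7690 g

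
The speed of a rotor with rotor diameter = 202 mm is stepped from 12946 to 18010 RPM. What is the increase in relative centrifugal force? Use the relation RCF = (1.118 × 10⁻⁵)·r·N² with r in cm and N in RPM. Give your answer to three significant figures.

r = 202 mm / 2 = 101 mm = 10.1 cm
RCF₁ = 1.118 × 10⁻⁵ × 10.1 × (12946)² = 1.118 × 10⁻⁵ × 10.1 × 167,598,916 ≈ 18,924.9 × g
RCF₂ = 1.118 × 10⁻⁵ × 10.1 × (18010)² = 1.118 × 10⁻⁵ × 10.1 × 324,360,100 ≈ 36,626.1 × g
Increase = 36,626.1 − 18,924.9 = 17,701.2

17700 × g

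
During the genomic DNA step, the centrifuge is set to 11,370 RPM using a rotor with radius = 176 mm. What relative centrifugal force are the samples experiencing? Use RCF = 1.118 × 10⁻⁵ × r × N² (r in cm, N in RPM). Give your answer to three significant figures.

≈ 25400 g

r = 176 mm = 17.6 cm
RCF = 1.118 × 10⁻⁵ × r × N²
RCF = 1.118 × 10⁻⁵ × 17.6 × (11370)² = 1.118 × 10⁻⁵ × 17.6 × 129,276,900 ≈ 25,437.6 × g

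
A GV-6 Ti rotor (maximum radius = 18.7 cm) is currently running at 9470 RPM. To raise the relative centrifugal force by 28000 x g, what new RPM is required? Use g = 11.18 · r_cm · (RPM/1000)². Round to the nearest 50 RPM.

N₂ ≈ 14950 RPM

Current RCF = 11.18 × 18.7 × (9.47)² = 11.18 × 18.7 × 89.6809 ≈ 18,749.2 × g
Target RCF = 18,749.2 + 28,000 = 46,749.2 × g
(N/1000)² = 46,749.2 / 209.066 = 223.6098
N = 1000 × √223.6098 ≈ 14,953.6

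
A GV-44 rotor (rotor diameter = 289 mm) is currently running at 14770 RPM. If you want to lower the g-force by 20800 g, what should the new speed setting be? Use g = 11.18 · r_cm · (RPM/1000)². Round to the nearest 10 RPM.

r = 289 mm / 2 = 144.5 mm = 14.45 cm
Current RCF = 11.18 × 14.45 × (14.77)² = 11.18 × 14.45 × 218.1529 ≈ 35,242.8 × g
Target RCF = 35,242.8 − 20,800 = 14,442.8 × g
(N/1000)² = 14,442.8 / 161.551 = 89.40087
N = 1000 × √89.40087 ≈ 9,455.2

N₂ ≈ 9460 RPM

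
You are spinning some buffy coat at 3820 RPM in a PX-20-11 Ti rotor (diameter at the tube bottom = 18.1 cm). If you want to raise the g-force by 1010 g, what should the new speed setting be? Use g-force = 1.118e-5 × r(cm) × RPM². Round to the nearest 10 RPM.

≈ 4960 RPM

r = 18.1 / 2 = 9.05 cm
Current RCF = 1.118 × 10⁻⁵ × 9.05 × (3820)² = 1.118 × 10⁻⁵ × 9.05 × 14,592,400 ≈ 1,476.4 × g
Target RCF = 1,476.4 + 1,010 = 2,486.4 × g
N² = 2,486.4 / (10.1179 × 10⁻⁵) = 24,574,269
N ≈ √24,574,269 ≈ 4,957.2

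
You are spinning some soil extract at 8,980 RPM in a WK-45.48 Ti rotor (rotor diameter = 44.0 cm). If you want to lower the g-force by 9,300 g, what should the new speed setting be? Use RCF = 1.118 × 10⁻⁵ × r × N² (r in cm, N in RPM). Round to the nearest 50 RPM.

r = 44.0 / 2 = 22 cm
Current RCF = 1.118 × 10⁻⁵ × 22 × (8980)² = 1.118 × 10⁻⁵ × 22 × 80,640,400 ≈ 19,834.3 × g
Target RCF = 19,834.3 − 9,300 = 10,534.3 × g
N² = 10,534.3 / (24.596 × 10⁻⁵) = 42,829,322
N ≈ √42,829,322 ≈ 6,544.4

6550 RPM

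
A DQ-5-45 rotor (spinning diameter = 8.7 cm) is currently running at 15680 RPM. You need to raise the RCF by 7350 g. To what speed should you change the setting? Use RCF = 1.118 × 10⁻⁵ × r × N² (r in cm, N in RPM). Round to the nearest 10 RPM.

r = 8.7 / 2 = 4.35 cm
Current RCF = 1.118 × 10⁻⁵ × 4.35 × (15680)² = 1.118 × 10⁻⁵ × 4.35 × 245,862,400 ≈ 11,957 × g
Target RCF = 11,957 + 7,350 = 19,307 × g
N² = 19,307 / (4.8633 × 10⁻⁵) = 396,993,811
N ≈ √396,993,811 ≈ 19,924.7

19920 RPM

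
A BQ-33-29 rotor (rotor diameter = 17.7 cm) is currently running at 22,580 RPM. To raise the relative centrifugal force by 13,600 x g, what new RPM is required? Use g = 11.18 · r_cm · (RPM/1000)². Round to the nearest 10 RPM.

N₂ ≈ 25440 RPM

r = 17.7 / 2 = 8.85 cm
Current RCF = 11.18 × 8.85 × (22.58)² = 11.18 × 8.85 × 509.8564 ≈ 50,446.7 × g
Target RCF = 50,446.7 + 13,600 = 64,046.7 × g
(N/1000)² = 64,046.7 / 98.943 = 647.3091
N = 1000 × √647.3091 ≈ 25,442.3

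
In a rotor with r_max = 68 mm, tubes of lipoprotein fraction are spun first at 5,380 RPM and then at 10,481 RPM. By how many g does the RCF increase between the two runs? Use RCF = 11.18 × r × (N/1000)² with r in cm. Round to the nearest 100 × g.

r = 68 mm = 6.8 cm
RCF₁ = 11.18 × 6.8 × (5.38)² = 11.18 × 6.8 × 28.9444 ≈ 2,200.5 × g
RCF₂ = 11.18 × 6.8 × (10.481)² = 11.18 × 6.8 × 109.851361 ≈ 8,351.3 × g
Increase = 8,351.3 − 2,200.5 = 6,150.8

6200 g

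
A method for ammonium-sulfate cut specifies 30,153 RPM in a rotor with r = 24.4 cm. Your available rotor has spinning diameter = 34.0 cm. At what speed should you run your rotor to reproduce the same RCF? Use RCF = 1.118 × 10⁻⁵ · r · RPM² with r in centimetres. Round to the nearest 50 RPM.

RCF = 1.118 × 10⁻⁵ × r × N²
RCF_original = 1.118 × 10⁻⁵ × 24.4 × (30153)² = 1.118 × 10⁻⁵ × 24.4 × 909,203,409 ≈ 248,023.4 × g
Your rotor: r = 34.0 / 2 = 17 cm
248,023.4 = 1.118 × 10⁻⁵ × 17 × N²
N² = 248,023.4 / (19.006 × 10⁻⁵) = 1,304,974,219
N ≈ √1,304,974,219 ≈ 36,124.4

36100 RPM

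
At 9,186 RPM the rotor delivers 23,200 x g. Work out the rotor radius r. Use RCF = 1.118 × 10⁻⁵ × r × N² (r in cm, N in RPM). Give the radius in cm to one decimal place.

RCF = 1.118 × 10⁻⁵ × r × N²
23200 = 1.118 × 10⁻⁵ × r × (9186)²
r = 23200 / (1.118 × 10⁻⁵ × 84,382,596) = 23200 / 943.3974 ≈ 24.592 cm

r ≈ 24.6 cm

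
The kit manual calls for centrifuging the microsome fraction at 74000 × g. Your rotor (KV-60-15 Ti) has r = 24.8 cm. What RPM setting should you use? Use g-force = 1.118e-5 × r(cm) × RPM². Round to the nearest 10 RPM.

N ≈ 16340 RPM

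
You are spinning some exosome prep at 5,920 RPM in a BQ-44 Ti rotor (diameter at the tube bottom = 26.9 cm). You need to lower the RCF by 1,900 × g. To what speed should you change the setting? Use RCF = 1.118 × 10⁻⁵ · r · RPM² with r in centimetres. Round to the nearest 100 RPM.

r = 26.9 / 2 = 13.45 cm
Current RCF = 1.118 × 10⁻⁵ × 13.45 × (5920)² = 1.118 × 10⁻⁵ × 13.45 × 35,046,400 ≈ 5,270 × g
Target RCF = 5,270 − 1,900 = 3,370 × g
N² = 3,370 / (15.0371 × 10⁻⁵) = 22,411,236
N ≈ √22,411,236 ≈ 4,734.1

N₂ ≈ 4700 RPM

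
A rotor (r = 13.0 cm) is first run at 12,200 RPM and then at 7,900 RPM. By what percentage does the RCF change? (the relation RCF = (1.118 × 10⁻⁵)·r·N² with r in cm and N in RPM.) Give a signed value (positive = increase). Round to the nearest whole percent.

-58%

RCF ∝ N², so the ratio is (7900/12200)² = (0.647541)² = 0.4193.
Change = 0.4193 − 1 = -0.5807 → -58.1%.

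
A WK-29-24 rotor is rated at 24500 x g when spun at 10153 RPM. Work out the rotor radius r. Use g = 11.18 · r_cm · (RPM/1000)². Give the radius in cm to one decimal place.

r ≈ 21.3 cm

24500 = 11.18 × r × (10.153)²
r = 24500 / (11.18 × 103.083409) = 24500 / 1152.473 ≈ 21.259 cm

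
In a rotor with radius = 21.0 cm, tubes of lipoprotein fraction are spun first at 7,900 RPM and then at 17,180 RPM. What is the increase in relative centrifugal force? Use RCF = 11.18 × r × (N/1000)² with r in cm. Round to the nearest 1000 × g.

RCF₁ = 11.18 × 21 × (7.9)² = 11.18 × 21 × 62.41 ≈ 14,652.6 × g
RCF₂ = 11.18 × 21 × (17.18)² = 11.18 × 21 × 295.1524 ≈ 69,295.9 × g
Increase = 69,295.9 − 14,652.6 = 54,643.3

55000 g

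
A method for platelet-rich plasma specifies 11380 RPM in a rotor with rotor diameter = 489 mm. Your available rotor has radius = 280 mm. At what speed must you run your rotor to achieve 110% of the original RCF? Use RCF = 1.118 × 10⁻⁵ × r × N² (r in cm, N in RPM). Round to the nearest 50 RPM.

11150 RPM

Original rotor: r = 489 mm / 2 = 244.5 mm = 24.45 cm
RCF_original = 1.118 × 10⁻⁵ × 24.45 × (11380)² = 1.118 × 10⁻⁵ × 24.45 × 129,504,400 ≈ 35,400.2 × g
Target RCF = 1.1 × 35,400.2 ≈ 38,940.2 × g
Your rotor: r = 280 mm = 28.0 cm
38,940.2 = 1.118 × 10⁻⁵ × 28 × N²
N² = 38,940.2 / (31.304 × 10⁻⁵) = 124,393,688
N ≈ √124,393,688 ≈ 11,153.2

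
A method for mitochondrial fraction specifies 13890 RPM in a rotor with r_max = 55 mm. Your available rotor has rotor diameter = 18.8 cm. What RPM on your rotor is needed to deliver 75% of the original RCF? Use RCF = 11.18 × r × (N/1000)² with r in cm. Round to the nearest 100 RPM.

Original rotor: r = 55 mm = 5.5 cm
RCF_original = 11.18 × 5.5 × (13.89)² = 11.18 × 5.5 × 192.9321 ≈ 11,863.4 × g
Target RCF = 0.75 × 11,863.4 ≈ 8,897.5 × g
Your rotor: r = 18.8 / 2 = 9.4 cm
8,897.5 = 11.18 × 9.4 × (N/1000)²
(N/1000)² = 8,897.5 / 105.092 = 84.66391
N = 1000 × √84.66391 ≈ 9,201.3

9200 RPM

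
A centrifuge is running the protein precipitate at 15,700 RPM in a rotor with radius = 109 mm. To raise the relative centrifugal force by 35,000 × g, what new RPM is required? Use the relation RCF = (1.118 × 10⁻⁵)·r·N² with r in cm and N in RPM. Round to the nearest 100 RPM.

N₂ ≈ 23100 RPM

r = 109 mm = 10.9 cm
Current RCF = 1.118 × 10⁻⁵ × 10.9 × (15700)² = 1.118 × 10⁻⁵ × 10.9 × 246,490,000 ≈ 30,037.8 × g
Target RCF = 30,037.8 + 35,000 = 65,037.8 × g
N² = 65,037.8 / (12.1862 × 10⁻⁵) = 533,700,415
N ≈ √533,700,415 ≈ 23,102.0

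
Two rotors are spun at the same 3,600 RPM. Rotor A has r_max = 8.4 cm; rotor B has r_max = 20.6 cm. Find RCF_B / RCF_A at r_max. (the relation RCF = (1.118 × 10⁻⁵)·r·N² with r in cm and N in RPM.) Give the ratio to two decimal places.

At fixed N, RCF ∝ r, so RCF_B/RCF_A = r_B/r_A = 20.6 / 8.4 = 2.4524.

2.45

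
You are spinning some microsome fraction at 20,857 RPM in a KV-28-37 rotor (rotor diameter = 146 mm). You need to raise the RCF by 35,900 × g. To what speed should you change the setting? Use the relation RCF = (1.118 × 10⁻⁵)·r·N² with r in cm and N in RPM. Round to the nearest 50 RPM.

r = 146 mm / 2 = 73 mm = 7.3 cm
Current RCF = 1.118 × 10⁻⁵ × 7.3 × (20857)² = 1.118 × 10⁻⁵ × 7.3 × 435,014,449 ≈ 35,503.3 × g
Target RCF = 35,503.3 + 35,900 = 71,403.3 × g
N² = 71,403.3 / (8.1614 × 10⁻⁵) = 874,890,337
N ≈ √874,890,337 ≈ 29,578.5

29600 RPM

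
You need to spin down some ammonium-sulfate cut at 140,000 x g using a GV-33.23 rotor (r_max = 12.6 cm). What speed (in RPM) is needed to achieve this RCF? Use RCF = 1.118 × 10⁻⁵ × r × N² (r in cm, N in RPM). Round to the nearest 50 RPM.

RCF = 1.118 × 10⁻⁵ × r × N²
140,000 = 1.118 × 10⁻⁵ × 12.6 × N²
N² = 140,000 / (14.0868 × 10⁻⁵) = 993,838,203
N ≈ √993,838,203 ≈ 31,525.2

≈ 31550 RPM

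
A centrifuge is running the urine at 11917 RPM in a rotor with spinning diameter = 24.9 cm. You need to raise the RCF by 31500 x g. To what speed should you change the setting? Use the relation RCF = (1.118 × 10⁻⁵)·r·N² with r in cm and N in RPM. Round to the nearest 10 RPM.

N₂ ≈ 19190 RPM

r = 24.9 / 2 = 12.45 cm
Current RCF = 1.118 × 10⁻⁵ × 12.45 × (11917)² = 1.118 × 10⁻⁵ × 12.45 × 142,014,889 ≈ 19,767.2 × g
Target RCF = 19,767.2 + 31,500 = 51,267.2 × g
N² = 51,267.2 / (13.9191 × 10⁻⁵) = 368,322,665
N ≈ √368,322,665 ≈ 19,191.7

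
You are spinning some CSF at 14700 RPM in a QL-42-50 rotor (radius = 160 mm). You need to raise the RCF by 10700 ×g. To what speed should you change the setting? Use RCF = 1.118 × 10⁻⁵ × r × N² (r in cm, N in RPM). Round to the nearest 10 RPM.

≈ 16610 RPM

r = 160 mm = 16.0 cm
Current RCF = 1.118 × 10⁻⁵ × 16 × (14700)² = 1.118 × 10⁻⁵ × 16 × 216,090,000 ≈ 38,654.2 × g
Target RCF = 38,654.2 + 10,700 = 49,354.2 × g
N² = 49,354.2 / (17.888 × 10⁻⁵) = 275,906,753
N ≈ √275,906,753 ≈ 16,610.4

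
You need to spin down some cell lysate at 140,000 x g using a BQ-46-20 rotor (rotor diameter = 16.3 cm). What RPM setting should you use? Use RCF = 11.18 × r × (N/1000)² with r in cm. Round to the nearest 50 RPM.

39200 RPM

r = 16.3 / 2 = 8.15 cm
RCF = 11.18 × r × (N/1000)²
140,000 = 11.18 × 8.15 × (N/1000)²
(N/1000)² = 140,000 / 91.117 = 1536.486
N = 1000 × √1536.486 ≈ 39,198.0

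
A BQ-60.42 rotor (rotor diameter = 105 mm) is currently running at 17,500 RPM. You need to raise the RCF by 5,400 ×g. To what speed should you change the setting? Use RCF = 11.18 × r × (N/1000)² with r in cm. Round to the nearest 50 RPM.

r = 105 mm / 2 = 52.5 mm = 5.25 cm
Current RCF = 11.18 × 5.25 × (17.5)² = 11.18 × 5.25 × 306.25 ≈ 17,975.3 × g
Target RCF = 17,975.3 + 5,400 = 23,375.3 × g
(N/1000)² = 23,375.3 / 58.695 = 398.2503
N = 1000 × √398.2503 ≈ 19,956.2

≈ 19950 RPM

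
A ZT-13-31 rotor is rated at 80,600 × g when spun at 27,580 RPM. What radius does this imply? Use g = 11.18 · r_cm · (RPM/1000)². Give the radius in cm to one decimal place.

≈ 9.5 cm

80600 = 11.18 × r × (27.58)²
r = 80600 / (11.18 × 760.6564) = 80600 / 8504.139 ≈ 9.478 cm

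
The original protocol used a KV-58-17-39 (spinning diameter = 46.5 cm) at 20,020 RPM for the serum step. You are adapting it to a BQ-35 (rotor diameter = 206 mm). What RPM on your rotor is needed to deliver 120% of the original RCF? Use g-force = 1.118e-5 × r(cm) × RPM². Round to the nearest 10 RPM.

Original rotor: r = 46.5 / 2 = 23.25 cm
RCF = 1.118 × 10⁻⁵ × r × N²
RCF_original = 1.118 × 10⁻⁵ × 23.25 × (20020)² = 1.118 × 10⁻⁵ × 23.25 × 400,800,400 ≈ 104,182.1 × g
Target RCF = 1.2 × 104,182.1 ≈ 125,018.5 × g
Your rotor: r = 206 mm / 2 = 103 mm = 10.3 cm
125,018.5 = 1.118 × 10⁻⁵ × 10.3 × N²
N² = 125,018.5 / (11.5154 × 10⁻⁵) = 1,085,663,546
N ≈ √1,085,663,546 ≈ 32,949.4

32950 RPM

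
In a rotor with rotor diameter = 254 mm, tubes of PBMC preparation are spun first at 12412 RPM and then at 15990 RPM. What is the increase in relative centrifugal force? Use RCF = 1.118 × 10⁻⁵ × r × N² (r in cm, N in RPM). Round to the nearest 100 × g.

r = 254 mm / 2 = 127 mm = 12.7 cm
RCF₁ = 1.118 × 10⁻⁵ × 12.7 × (12412)² = 1.118 × 10⁻⁵ × 12.7 × 154,057,744 ≈ 21,874 × g
RCF₂ = 1.118 × 10⁻⁵ × 12.7 × (15990)² = 1.118 × 10⁻⁵ × 12.7 × 255,680,100 ≈ 36,303 × g
Increase = 36,303 − 21,874 = 14,429

≈ 14400 x g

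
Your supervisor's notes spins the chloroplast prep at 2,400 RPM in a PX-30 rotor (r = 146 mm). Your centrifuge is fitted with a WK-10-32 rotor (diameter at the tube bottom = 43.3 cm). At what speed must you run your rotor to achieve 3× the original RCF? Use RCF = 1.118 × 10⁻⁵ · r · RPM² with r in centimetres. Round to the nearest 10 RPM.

Original rotor: r = 146 mm = 14.6 cm
RCF = 1.118 × 10⁻⁵ × r × N²
RCF_original = 1.118 × 10⁻⁵ × 14.6 × (2400)² = 1.118 × 10⁻⁵ × 14.6 × 5,760,000 ≈ 940.2 × g
Target RCF = 3 × 940.2 ≈ 2,820.6 × g
Your rotor: r = 43.3 / 2 = 21.65 cm
2,820.6 = 1.118 × 10⁻⁵ × 21.65 × N²
N² = 2,820.6 / (24.2047 × 10⁻⁵) = 11,653,109
N ≈ √11,653,109 ≈ 3,413.7

3410 RPM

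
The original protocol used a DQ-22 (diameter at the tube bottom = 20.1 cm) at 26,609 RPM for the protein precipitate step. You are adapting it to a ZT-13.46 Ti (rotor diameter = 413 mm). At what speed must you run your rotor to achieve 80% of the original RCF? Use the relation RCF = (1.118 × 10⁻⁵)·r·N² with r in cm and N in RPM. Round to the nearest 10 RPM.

Original rotor: r = 20.1 / 2 = 10.05 cm
RCF = 1.118 × 10⁻⁵ × r × N²
RCF_original = 1.118 × 10⁻⁵ × 10.05 × (26609)² = 1.118 × 10⁻⁵ × 10.05 × 708,038,881 ≈ 79,554.5 × g
Target RCF = 0.8 × 79,554.5 ≈ 63,643.6 × g
Your rotor: r = 413 mm / 2 = 206.5 mm = 20.65 cm
63,643.6 = 1.118 × 10⁻⁵ × 20.65 × N²
N² = 63,643.6 / (23.0867 × 10⁻⁵) = 275,672,140
N ≈ √275,672,140 ≈ 16,603.4

16600 RPM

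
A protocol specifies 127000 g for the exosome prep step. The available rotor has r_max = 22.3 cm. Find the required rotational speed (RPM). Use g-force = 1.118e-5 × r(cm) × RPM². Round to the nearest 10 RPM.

≈ 22570 RPM

127,000 = 1.118 × 10⁻⁵ × 22.3 × N²
N² = 127,000 / (24.9314 × 10⁻⁵) = 509,397,788
N ≈ √509,397,788 ≈ 22,569.8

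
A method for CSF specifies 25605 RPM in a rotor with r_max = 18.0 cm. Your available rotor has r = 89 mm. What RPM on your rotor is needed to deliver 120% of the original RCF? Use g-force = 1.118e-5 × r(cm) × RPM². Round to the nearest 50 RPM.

39900 RPM

RCF = 1.118 × 10⁻⁵ × r × N²
RCF_original = 1.118 × 10⁻⁵ × 18 × (25605)² = 1.118 × 10⁻⁵ × 18 × 655,616,025 ≈ 131,936.2 × g
Target RCF = 1.2 × 131,936.2 ≈ 158,323.4 × g
Your rotor: r = 89 mm = 8.9 cm
158,323.4 = 1.118 × 10⁻⁵ × 8.9 × N²
N² = 158,323.4 / (9.9502 × 10⁻⁵) = 1,591,157,967
N ≈ √1,591,157,967 ≈ 39,889.3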